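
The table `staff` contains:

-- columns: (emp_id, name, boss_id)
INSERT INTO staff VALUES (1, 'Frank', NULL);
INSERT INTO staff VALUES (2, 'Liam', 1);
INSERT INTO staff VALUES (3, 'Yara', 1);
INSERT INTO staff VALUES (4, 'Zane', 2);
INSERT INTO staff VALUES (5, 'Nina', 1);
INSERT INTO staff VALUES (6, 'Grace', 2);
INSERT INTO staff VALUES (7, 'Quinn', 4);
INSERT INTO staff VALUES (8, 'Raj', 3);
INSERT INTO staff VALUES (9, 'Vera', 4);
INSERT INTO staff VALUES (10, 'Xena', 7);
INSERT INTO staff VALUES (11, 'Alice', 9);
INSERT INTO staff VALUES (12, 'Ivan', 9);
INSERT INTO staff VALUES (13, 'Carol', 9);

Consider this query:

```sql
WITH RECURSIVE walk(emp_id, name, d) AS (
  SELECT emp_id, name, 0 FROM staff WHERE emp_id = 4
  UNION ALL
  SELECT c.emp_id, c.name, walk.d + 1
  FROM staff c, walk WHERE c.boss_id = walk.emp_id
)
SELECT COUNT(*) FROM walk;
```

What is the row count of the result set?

7

Base: emp_id=4 (Zane) at d 0.
Iteration 1: rows with boss_id in {4} -> Quinn (id 7, d 1), Vera (id 9, d 1).
Iteration 2: rows with boss_id in {7,9} -> Xena (id 10, d 2), Alice (id 11, d 2), Ivan (id 12, d 2), Carol (id 13, d 2).
Iteration 3: no rows with boss_id in {10,11,12,13}; recursion stops.
Total rows emitted: 7.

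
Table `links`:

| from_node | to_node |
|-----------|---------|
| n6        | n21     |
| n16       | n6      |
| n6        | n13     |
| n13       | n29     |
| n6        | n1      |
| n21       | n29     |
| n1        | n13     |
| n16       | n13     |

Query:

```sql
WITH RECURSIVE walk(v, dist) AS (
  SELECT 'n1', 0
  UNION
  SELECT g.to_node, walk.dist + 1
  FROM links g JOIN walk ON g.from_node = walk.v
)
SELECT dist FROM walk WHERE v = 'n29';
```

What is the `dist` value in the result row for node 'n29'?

2

Base: (n1, dist=0).
Iteration 1: edges from {n1} -> (n13, dist=1).
Iteration 2: edges from {n13} -> (n29, dist=2).
Iteration 3: no outgoing edges from {n29}; recursion stops.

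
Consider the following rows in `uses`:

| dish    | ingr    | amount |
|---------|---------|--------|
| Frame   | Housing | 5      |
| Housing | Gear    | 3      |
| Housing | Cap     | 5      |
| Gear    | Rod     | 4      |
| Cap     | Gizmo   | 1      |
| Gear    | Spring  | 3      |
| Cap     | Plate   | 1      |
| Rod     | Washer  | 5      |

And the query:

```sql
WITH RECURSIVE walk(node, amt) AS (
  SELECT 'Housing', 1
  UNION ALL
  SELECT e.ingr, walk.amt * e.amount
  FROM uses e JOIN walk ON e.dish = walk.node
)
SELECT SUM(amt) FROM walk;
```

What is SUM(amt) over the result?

Base: (Housing, amt=1).
Iteration 1: components of {Housing} -> Cap = 1*5 = 5, Gear = 1*3 = 3.
Iteration 2: components of {Cap,Gear} -> Gizmo = 5*1 = 5, Plate = 5*1 = 5, Rod = 3*4 = 12, Spring = 3*3 = 9.
Iteration 3: components of {Gizmo,Plate,Rod,Spring} -> Washer = 12*5 = 60.
Iteration 4: no further components; recursion stops.
SUM(amt) = 1 + 3 + 5 + 12 + 9 + 5 + 5 + 60 = 100.

100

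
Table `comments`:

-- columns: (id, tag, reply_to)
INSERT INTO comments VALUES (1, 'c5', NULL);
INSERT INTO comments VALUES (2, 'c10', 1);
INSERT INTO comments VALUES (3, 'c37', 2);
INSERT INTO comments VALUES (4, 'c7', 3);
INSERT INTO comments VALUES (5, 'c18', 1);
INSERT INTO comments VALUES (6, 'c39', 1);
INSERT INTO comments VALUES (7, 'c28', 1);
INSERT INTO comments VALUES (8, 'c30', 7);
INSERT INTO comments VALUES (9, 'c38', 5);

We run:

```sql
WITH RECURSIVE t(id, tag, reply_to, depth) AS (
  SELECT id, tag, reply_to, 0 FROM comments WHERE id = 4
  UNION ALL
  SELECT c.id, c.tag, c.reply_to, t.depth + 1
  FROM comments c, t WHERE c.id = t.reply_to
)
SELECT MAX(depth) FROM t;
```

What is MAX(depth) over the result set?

3

Base: id=4 (c7), reply_to=3, depth 0.
Iteration 1: join on id=3 -> c37 (id 3, reply_to=2, depth 1).
Iteration 2: join on id=2 -> c10 (id 2, reply_to=1, depth 2).
Iteration 3: join on id=1 -> c5 (id 1, reply_to=NULL, depth 3).
Iteration 4: reply_to is NULL; no match; recursion stops.
depth values: 0, 1, 2, 3; the maximum is 3.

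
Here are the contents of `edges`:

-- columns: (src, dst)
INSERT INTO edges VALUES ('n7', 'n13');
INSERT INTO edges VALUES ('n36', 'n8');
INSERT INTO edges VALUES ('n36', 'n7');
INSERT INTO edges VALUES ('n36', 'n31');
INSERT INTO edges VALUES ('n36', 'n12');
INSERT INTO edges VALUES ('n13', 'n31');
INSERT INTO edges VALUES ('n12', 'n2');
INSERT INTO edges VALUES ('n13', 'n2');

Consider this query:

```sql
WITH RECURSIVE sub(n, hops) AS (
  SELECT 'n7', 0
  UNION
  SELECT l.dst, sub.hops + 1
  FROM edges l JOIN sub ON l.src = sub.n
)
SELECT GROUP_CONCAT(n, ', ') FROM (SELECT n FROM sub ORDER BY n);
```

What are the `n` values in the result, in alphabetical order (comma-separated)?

Base: (n7, hops=0).
Iteration 1: edges from {n7} -> (n13, hops=1).
Iteration 2: edges from {n13} -> (n2, hops=2), (n31, hops=2).
Iteration 3: no outgoing edges from {n2,n31}; recursion stops.

n13, n2, n31, n7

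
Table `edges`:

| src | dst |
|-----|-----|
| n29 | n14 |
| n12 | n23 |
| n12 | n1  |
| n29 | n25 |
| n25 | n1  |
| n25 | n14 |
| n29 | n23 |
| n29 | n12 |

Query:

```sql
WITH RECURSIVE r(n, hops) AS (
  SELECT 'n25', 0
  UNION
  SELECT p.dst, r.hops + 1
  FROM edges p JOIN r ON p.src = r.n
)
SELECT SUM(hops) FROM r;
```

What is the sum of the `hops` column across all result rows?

Base: (n25, hops=0).
Iteration 1: edges from {n25} -> (n1, hops=1), (n14, hops=1).
Iteration 2: no outgoing edges from {n1,n14}; recursion stops.
SUM(hops) = 0 + 1 + 1 = 2.

2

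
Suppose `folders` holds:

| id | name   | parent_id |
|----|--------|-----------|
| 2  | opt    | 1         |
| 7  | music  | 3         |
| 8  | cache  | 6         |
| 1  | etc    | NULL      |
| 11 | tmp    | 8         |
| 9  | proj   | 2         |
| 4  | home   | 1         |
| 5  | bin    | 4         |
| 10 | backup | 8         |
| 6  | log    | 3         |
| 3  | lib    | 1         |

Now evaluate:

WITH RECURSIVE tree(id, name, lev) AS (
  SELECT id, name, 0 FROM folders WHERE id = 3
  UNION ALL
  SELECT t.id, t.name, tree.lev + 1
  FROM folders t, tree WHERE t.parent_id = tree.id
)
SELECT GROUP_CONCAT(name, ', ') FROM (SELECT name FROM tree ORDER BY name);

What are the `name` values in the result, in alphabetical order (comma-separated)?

Base: id=3 (lib) at lev 0.
Iteration 1: rows with parent_id in {3} -> log (id 6, lev 1), music (id 7, lev 1).
Iteration 2: rows with parent_id in {6,7} -> cache (id 8, lev 2).
Iteration 3: rows with parent_id in {8} -> backup (id 10, lev 3), tmp (id 11, lev 3).
Iteration 4: no rows with parent_id in {10,11}; recursion stops.

backup, cache, lib, log, music, tmp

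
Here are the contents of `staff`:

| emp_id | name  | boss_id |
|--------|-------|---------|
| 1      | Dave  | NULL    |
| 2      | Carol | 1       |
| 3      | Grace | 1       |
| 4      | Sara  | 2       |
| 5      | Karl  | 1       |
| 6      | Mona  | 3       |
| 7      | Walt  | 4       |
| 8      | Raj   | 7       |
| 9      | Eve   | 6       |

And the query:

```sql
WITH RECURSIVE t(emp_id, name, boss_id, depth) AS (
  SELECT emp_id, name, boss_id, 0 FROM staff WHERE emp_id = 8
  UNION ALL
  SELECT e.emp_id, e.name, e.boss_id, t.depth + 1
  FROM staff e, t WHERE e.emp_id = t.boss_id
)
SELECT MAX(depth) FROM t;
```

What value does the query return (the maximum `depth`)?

4

Base: emp_id=8 (Raj), boss_id=7, depth 0.
Iteration 1: join on emp_id=7 -> Walt (id 7, boss_id=4, depth 1).
Iteration 2: join on emp_id=4 -> Sara (id 4, boss_id=2, depth 2).
Iteration 3: join on emp_id=2 -> Carol (id 2, boss_id=1, depth 3).
Iteration 4: join on emp_id=1 -> Dave (id 1, boss_id=NULL, depth 4).
Iteration 5: boss_id is NULL; no match; recursion stops.
depth values: 0, 1, 2, 3, 4; the maximum is 4.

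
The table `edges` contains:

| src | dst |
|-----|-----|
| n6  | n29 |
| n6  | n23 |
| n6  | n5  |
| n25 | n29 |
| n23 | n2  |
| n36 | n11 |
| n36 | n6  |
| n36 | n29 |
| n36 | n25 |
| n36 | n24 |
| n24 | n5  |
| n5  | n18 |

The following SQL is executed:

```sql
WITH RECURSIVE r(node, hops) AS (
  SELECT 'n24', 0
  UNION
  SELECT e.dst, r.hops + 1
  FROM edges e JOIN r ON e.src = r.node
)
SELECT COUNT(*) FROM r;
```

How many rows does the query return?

3

Base: (n24, hops=0).
Iteration 1: edges from {n24} -> (n5, hops=1).
Iteration 2: edges from {n5} -> (n18, hops=2).
Iteration 3: no outgoing edges from {n18}; recursion stops.
Total rows emitted: 3.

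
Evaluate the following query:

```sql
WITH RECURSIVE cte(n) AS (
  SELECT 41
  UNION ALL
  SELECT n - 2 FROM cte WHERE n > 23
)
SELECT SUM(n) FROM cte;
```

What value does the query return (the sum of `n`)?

320

Base: n=41.
Iteration 1: 41 > 23 holds -> n = 41 - 2 = 39.
Iteration 2: 39 > 23 holds -> n = 39 - 2 = 37.
Iteration 3: 37 > 23 holds -> n = 37 - 2 = 35.
Iteration 4: 35 > 23 holds -> n = 35 - 2 = 33.
Iteration 5: 33 > 23 holds -> n = 33 - 2 = 31.
Iteration 6: 31 > 23 holds -> n = 31 - 2 = 29.
Iteration 7: 29 > 23 holds -> n = 29 - 2 = 27.
Iteration 8: 27 > 23 holds -> n = 27 - 2 = 25.
Iteration 9: 25 > 23 holds -> n = 25 - 2 = 23.
Iteration 10: 23 > 23 fails; recursion stops.
SUM(n) = 41 + 39 + 37 + 35 + 33 + 31 + 29 + 27 + 25 + 23 = 320.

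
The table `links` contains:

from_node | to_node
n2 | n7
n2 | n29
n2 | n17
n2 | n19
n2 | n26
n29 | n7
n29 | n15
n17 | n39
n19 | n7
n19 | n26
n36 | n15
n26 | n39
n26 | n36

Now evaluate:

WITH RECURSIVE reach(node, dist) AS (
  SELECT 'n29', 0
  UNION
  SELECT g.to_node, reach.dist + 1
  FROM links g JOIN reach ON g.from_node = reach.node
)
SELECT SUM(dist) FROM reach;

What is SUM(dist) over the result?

2

Base: (n29, dist=0).
Iteration 1: edges from {n29} -> (n15, dist=1), (n7, dist=1).
Iteration 2: no outgoing edges from {n15,n7}; recursion stops.
SUM(dist) = 0 + 1 + 1 = 2.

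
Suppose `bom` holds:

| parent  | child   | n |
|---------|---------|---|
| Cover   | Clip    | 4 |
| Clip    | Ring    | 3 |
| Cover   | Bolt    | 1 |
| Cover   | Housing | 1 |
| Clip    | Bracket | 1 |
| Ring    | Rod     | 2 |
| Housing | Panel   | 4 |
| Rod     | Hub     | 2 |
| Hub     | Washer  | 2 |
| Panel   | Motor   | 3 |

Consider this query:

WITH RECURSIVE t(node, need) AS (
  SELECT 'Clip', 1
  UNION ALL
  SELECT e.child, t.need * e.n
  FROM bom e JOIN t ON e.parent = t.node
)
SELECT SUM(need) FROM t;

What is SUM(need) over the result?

Base: (Clip, need=1).
Iteration 1: components of {Clip} -> Bracket = 1*1 = 1, Ring = 1*3 = 3.
Iteration 2: components of {Bracket,Ring} -> Rod = 3*2 = 6.
Iteration 3: components of {Rod} -> Hub = 6*2 = 12.
Iteration 4: components of {Hub} -> Washer = 12*2 = 24.
Iteration 5: no further components; recursion stops.
SUM(need) = 1 + 3 + 1 + 6 + 12 + 24 = 47.

47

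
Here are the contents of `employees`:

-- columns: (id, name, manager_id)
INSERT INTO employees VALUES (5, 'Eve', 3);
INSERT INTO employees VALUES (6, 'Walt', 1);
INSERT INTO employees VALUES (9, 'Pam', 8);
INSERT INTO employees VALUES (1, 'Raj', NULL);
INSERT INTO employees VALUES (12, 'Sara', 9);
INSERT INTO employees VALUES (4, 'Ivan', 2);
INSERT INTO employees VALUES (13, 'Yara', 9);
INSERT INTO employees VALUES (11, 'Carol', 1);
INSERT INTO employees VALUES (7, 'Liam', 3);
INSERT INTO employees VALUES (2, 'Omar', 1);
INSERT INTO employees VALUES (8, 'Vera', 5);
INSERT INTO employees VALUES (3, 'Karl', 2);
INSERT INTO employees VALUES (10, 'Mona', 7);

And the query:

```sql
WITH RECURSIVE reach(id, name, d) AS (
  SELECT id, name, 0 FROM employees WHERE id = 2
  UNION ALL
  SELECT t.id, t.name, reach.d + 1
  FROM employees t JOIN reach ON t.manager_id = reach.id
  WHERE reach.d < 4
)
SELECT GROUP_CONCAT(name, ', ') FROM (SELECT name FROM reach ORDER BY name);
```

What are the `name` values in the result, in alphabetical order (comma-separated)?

Base: id=2 (Omar) at d 0.
Iteration 1: rows with manager_id in {2} -> Karl (id 3, d 1), Ivan (id 4, d 1).
Iteration 2: rows with manager_id in {3,4} -> Eve (id 5, d 2), Liam (id 7, d 2).
Iteration 3: rows with manager_id in {5,7} -> Vera (id 8, d 3), Mona (id 10, d 3).
Iteration 4: rows with manager_id in {8,10} -> Pam (id 9, d 4).
Iteration 5: d < 4 fails for all current rows; recursion stops.

Eve, Ivan, Karl, Liam, Mona, Omar, Pam, Vera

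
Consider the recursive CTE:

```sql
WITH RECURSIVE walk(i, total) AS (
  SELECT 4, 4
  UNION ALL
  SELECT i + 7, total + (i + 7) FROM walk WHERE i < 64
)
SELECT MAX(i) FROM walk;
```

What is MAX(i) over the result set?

67

Base: i=4, total=4.
Iteration 1: 4 < 64 holds -> i = 4 + 7 = 11, total = 4 + 11 = 15.
Iteration 2: 11 < 64 holds -> i = 11 + 7 = 18, total = 15 + 18 = 33.
Iteration 3: 18 < 64 holds -> i = 18 + 7 = 25, total = 33 + 25 = 58.
Iteration 4: 25 < 64 holds -> i = 25 + 7 = 32, total = 58 + 32 = 90.
Iteration 5: 32 < 64 holds -> i = 32 + 7 = 39, total = 90 + 39 = 129.
Iteration 6: 39 < 64 holds -> i = 39 + 7 = 46, total = 129 + 46 = 175.
Iteration 7: 46 < 64 holds -> i = 46 + 7 = 53, total = 175 + 53 = 228.
Iteration 8: 53 < 64 holds -> i = 53 + 7 = 60, total = 228 + 60 = 288.
Iteration 9: 60 < 64 holds -> i = 60 + 7 = 67, total = 288 + 67 = 355.
Iteration 10: 67 < 64 fails; recursion stops.
i values: 4, 11, 18, 25, 32, 39, 46, 53, 60, 67; the maximum is 67.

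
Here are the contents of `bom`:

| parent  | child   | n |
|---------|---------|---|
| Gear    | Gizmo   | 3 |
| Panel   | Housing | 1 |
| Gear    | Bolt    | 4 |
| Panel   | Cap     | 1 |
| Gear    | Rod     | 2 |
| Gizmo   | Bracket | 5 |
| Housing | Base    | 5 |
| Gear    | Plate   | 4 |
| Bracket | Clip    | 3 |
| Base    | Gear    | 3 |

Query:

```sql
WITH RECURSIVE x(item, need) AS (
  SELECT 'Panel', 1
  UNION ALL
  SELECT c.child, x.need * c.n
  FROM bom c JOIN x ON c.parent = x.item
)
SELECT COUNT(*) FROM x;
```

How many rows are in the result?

11

Base: (Panel, need=1).
Iteration 1: components of {Panel} -> Cap = 1*1 = 1, Housing = 1*1 = 1.
Iteration 2: components of {Cap,Housing} -> Base = 1*5 = 5.
Iteration 3: components of {Base} -> Gear = 5*3 = 15.
Iteration 4: components of {Gear} -> Bolt = 15*4 = 60, Gizmo = 15*3 = 45, Plate = 15*4 = 60, Rod = 15*2 = 30.
Iteration 5: components of {Bolt,Gizmo,Plate,Rod} -> Bracket = 45*5 = 225.
Iteration 6: components of {Bracket} -> Clip = 225*3 = 675.
Iteration 7: no further components; recursion stops.
Total rows emitted: 11.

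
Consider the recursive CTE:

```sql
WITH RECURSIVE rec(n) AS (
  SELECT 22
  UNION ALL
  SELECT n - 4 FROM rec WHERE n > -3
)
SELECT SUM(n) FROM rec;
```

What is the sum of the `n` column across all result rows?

64

Base: n=22.
Iteration 1: 22 > -3 holds -> n = 22 - 4 = 18.
Iteration 2: 18 > -3 holds -> n = 18 - 4 = 14.
Iteration 3: 14 > -3 holds -> n = 14 - 4 = 10.
Iteration 4: 10 > -3 holds -> n = 10 - 4 = 6.
Iteration 5: 6 > -3 holds -> n = 6 - 4 = 2.
Iteration 6: 2 > -3 holds -> n = 2 - 4 = -2.
Iteration 7: -2 > -3 holds -> n = -2 - 4 = -6.
Iteration 8: -6 > -3 fails; recursion stops.
SUM(n) = 22 + 18 + 14 + 10 + 6 + 2 + -2 + -6 = 64.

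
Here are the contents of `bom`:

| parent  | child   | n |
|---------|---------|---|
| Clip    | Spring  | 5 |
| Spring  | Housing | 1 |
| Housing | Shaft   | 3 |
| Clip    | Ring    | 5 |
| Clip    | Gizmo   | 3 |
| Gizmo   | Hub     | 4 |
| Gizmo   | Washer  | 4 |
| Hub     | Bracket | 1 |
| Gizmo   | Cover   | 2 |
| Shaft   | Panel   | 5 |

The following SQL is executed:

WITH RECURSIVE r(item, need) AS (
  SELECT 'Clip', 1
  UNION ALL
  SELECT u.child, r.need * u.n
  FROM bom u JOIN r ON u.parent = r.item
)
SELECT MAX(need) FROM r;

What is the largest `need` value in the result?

Base: (Clip, need=1).
Iteration 1: components of {Clip} -> Gizmo = 1*3 = 3, Ring = 1*5 = 5, Spring = 1*5 = 5.
Iteration 2: components of {Gizmo,Ring,Spring} -> Cover = 3*2 = 6, Housing = 5*1 = 5, Hub = 3*4 = 12, Washer = 3*4 = 12.
Iteration 3: components of {Cover,Housing,Hub,Washer} -> Bracket = 12*1 = 12, Shaft = 5*3 = 15.
Iteration 4: components of {Bracket,Shaft} -> Panel = 15*5 = 75.
Iteration 5: no further components; recursion stops.
need values: 1, 5, 5, 3, 5, 12, 12, 6, 15, 12, 75; the maximum is 75.

75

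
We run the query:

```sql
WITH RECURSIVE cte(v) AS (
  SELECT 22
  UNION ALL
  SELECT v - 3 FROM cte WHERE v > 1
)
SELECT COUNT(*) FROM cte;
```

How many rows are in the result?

Base: v=22.
Iteration 1: 22 > 1 holds -> v = 22 - 3 = 19.
Iteration 2: 19 > 1 holds -> v = 19 - 3 = 16.
Iteration 3: 16 > 1 holds -> v = 16 - 3 = 13.
Iteration 4: 13 > 1 holds -> v = 13 - 3 = 10.
Iteration 5: 10 > 1 holds -> v = 10 - 3 = 7.
Iteration 6: 7 > 1 holds -> v = 7 - 3 = 4.
Iteration 7: 4 > 1 holds -> v = 4 - 3 = 1.
Iteration 8: 1 > 1 fails; recursion stops.
Total rows emitted: 8.

8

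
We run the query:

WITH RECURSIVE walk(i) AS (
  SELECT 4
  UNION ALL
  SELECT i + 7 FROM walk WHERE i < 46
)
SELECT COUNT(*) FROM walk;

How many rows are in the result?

7

Base: i=4.
Iteration 1: 4 < 46 holds -> i = 4 + 7 = 11.
Iteration 2: 11 < 46 holds -> i = 11 + 7 = 18.
Iteration 3: 18 < 46 holds -> i = 18 + 7 = 25.
Iteration 4: 25 < 46 holds -> i = 25 + 7 = 32.
Iteration 5: 32 < 46 holds -> i = 32 + 7 = 39.
Iteration 6: 39 < 46 holds -> i = 39 + 7 = 46.
Iteration 7: 46 < 46 fails; recursion stops.
Total rows emitted: 7.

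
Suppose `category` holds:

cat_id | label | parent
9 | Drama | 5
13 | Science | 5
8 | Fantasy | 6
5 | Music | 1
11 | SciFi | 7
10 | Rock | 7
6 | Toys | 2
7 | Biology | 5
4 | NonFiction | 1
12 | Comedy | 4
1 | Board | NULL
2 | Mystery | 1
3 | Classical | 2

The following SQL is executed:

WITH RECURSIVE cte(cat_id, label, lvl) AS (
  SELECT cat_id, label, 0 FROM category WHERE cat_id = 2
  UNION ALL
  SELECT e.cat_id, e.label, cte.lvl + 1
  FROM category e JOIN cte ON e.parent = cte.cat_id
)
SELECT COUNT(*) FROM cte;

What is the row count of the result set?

4

Base: cat_id=2 (Mystery) at lvl 0.
Iteration 1: rows with parent in {2} -> Classical (id 3, lvl 1), Toys (id 6, lvl 1).
Iteration 2: rows with parent in {3,6} -> Fantasy (id 8, lvl 2).
Iteration 3: no rows with parent in {8}; recursion stops.
Total rows emitted: 4.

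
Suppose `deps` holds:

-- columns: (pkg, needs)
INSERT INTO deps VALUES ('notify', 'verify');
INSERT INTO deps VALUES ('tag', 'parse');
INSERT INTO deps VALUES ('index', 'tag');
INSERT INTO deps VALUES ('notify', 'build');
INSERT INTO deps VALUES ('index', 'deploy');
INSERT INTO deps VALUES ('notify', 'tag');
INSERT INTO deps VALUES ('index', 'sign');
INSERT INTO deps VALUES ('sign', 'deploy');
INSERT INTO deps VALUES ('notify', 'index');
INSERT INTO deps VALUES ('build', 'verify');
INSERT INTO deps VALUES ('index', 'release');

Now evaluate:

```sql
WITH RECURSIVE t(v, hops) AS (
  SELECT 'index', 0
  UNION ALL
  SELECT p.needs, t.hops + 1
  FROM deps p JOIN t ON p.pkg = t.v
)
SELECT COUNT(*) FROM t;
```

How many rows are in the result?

7

Base: (index, hops=0).
Iteration 1: edges from {index} -> (deploy, hops=1), (release, hops=1), (sign, hops=1), (tag, hops=1).
Iteration 2: edges from {deploy,release,sign,tag} -> (deploy, hops=2), (parse, hops=2).
Iteration 3: no outgoing edges from {deploy,parse}; recursion stops.
Total rows emitted: 7.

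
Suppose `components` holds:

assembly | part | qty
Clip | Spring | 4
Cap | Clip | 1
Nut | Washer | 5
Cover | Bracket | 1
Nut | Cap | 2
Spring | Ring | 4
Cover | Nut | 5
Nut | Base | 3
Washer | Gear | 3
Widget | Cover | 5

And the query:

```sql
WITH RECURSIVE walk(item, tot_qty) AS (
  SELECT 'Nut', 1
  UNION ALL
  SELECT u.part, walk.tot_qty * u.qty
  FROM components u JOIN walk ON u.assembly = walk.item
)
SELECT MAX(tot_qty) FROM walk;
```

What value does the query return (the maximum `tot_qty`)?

Base: (Nut, tot_qty=1).
Iteration 1: components of {Nut} -> Base = 1*3 = 3, Cap = 1*2 = 2, Washer = 1*5 = 5.
Iteration 2: components of {Base,Cap,Washer} -> Clip = 2*1 = 2, Gear = 5*3 = 15.
Iteration 3: components of {Clip,Gear} -> Spring = 2*4 = 8.
Iteration 4: components of {Spring} -> Ring = 8*4 = 32.
Iteration 5: no further components; recursion stops.
tot_qty values: 1, 3, 2, 5, 2, 15, 8, 32; the maximum is 32.

32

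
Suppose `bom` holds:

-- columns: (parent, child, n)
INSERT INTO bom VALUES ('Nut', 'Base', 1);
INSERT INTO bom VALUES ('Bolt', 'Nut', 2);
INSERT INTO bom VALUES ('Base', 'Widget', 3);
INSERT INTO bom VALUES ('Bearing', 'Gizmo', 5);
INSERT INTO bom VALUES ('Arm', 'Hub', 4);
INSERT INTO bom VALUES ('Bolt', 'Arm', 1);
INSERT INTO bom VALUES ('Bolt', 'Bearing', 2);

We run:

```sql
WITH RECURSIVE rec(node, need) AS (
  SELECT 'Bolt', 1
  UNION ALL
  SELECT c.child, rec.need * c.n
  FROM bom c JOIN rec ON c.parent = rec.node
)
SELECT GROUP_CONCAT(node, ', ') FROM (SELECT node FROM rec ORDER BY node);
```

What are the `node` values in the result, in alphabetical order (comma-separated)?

Arm, Base, Bearing, Bolt, Gizmo, Hub, Nut, Widget

Base: (Bolt, need=1).
Iteration 1: components of {Bolt} -> Arm = 1*1 = 1, Bearing = 1*2 = 2, Nut = 1*2 = 2.
Iteration 2: components of {Arm,Bearing,Nut} -> Base = 2*1 = 2, Gizmo = 2*5 = 10, Hub = 1*4 = 4.
Iteration 3: components of {Base,Gizmo,Hub} -> Widget = 2*3 = 6.
Iteration 4: no further components; recursion stops.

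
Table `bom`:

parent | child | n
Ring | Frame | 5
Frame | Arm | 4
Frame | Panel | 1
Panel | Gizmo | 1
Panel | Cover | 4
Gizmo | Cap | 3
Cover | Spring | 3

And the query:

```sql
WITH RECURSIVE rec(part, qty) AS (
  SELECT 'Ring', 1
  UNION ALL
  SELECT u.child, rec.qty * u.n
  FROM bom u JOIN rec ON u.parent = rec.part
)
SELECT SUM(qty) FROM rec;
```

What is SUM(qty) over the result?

131

Base: (Ring, qty=1).
Iteration 1: components of {Ring} -> Frame = 1*5 = 5.
Iteration 2: components of {Frame} -> Arm = 5*4 = 20, Panel = 5*1 = 5.
Iteration 3: components of {Arm,Panel} -> Cover = 5*4 = 20, Gizmo = 5*1 = 5.
Iteration 4: components of {Cover,Gizmo} -> Cap = 5*3 = 15, Spring = 20*3 = 60.
Iteration 5: no further components; recursion stops.
SUM(qty) = 1 + 5 + 20 + 5 + 5 + 20 + 15 + 60 = 131.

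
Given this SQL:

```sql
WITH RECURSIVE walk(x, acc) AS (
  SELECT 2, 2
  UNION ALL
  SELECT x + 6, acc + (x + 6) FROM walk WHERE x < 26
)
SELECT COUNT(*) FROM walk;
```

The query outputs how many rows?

5

Base: x=2, acc=2.
Iteration 1: 2 < 26 holds -> x = 2 + 6 = 8, acc = 2 + 8 = 10.
Iteration 2: 8 < 26 holds -> x = 8 + 6 = 14, acc = 10 + 14 = 24.
Iteration 3: 14 < 26 holds -> x = 14 + 6 = 20, acc = 24 + 20 = 44.
Iteration 4: 20 < 26 holds -> x = 20 + 6 = 26, acc = 44 + 26 = 70.
Iteration 5: 26 < 26 fails; recursion stops.
Total rows emitted: 5.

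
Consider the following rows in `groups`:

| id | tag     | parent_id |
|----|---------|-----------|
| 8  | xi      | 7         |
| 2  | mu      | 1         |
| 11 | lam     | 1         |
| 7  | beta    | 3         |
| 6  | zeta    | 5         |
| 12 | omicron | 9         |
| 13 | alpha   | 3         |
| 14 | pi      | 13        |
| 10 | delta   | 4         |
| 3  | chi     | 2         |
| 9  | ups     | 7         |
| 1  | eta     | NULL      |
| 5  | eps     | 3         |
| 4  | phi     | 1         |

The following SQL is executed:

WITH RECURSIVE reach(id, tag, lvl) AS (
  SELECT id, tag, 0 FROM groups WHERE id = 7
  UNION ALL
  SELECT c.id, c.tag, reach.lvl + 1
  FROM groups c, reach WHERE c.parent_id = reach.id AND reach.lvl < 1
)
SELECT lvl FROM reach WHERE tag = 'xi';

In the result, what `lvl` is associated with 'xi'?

Base: id=7 (beta) at lvl 0.
Iteration 1: rows with parent_id in {7} -> xi (id 8, lvl 1), ups (id 9, lvl 1).
Iteration 2: lvl < 1 fails for all current rows; recursion stops.

1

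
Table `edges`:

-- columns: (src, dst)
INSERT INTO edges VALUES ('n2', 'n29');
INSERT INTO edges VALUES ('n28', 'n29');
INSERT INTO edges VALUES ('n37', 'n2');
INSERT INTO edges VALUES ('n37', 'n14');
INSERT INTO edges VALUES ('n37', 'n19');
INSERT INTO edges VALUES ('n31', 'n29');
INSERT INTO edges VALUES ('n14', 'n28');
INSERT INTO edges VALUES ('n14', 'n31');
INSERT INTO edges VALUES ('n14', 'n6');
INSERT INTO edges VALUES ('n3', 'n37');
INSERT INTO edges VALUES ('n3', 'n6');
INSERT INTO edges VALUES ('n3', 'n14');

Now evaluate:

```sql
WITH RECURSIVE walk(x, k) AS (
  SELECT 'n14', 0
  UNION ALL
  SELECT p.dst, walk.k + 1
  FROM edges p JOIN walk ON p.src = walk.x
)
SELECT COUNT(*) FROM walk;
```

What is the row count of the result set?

6

Base: (n14, k=0).
Iteration 1: edges from {n14} -> (n28, k=1), (n31, k=1), (n6, k=1).
Iteration 2: edges from {n28,n31,n6} -> (n29, k=2) x2. [UNION ALL keeps all 2 new rows, including repeats]
Iteration 3: no outgoing edges from {n29}; recursion stops.
Total rows emitted: 6.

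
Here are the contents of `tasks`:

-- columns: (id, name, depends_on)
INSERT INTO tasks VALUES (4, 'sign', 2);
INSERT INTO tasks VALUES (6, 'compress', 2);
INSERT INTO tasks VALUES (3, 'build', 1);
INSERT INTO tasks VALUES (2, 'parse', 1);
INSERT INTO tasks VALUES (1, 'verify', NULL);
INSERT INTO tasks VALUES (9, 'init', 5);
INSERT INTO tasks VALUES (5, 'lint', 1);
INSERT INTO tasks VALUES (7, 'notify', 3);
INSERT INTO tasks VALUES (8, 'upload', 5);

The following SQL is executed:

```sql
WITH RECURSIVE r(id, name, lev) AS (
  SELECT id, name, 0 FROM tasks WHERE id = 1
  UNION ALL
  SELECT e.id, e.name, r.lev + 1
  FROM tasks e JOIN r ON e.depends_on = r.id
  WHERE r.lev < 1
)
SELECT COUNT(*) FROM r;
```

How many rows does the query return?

4

Base: id=1 (verify) at lev 0.
Iteration 1: rows with depends_on in {1} -> parse (id 2, lev 1), build (id 3, lev 1), lint (id 5, lev 1).
Iteration 2: lev < 1 fails for all current rows; recursion stops.
Total rows emitted: 4.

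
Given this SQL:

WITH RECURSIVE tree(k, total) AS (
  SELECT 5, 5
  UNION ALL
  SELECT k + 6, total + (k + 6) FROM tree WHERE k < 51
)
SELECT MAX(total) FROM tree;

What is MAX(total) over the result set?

Base: k=5, total=5.
Iteration 1: 5 < 51 holds -> k = 5 + 6 = 11, total = 5 + 11 = 16.
Iteration 2: 11 < 51 holds -> k = 11 + 6 = 17, total = 16 + 17 = 33.
Iteration 3: 17 < 51 holds -> k = 17 + 6 = 23, total = 33 + 23 = 56.
Iteration 4: 23 < 51 holds -> k = 23 + 6 = 29, total = 56 + 29 = 85.
Iteration 5: 29 < 51 holds -> k = 29 + 6 = 35, total = 85 + 35 = 120.
Iteration 6: 35 < 51 holds -> k = 35 + 6 = 41, total = 120 + 41 = 161.
Iteration 7: 41 < 51 holds -> k = 41 + 6 = 47, total = 161 + 47 = 208.
Iteration 8: 47 < 51 holds -> k = 47 + 6 = 53, total = 208 + 53 = 261.
Iteration 9: 53 < 51 fails; recursion stops.
total values: 5, 16, 33, 56, 85, 120, 161, 208, 261; the maximum is 261.

261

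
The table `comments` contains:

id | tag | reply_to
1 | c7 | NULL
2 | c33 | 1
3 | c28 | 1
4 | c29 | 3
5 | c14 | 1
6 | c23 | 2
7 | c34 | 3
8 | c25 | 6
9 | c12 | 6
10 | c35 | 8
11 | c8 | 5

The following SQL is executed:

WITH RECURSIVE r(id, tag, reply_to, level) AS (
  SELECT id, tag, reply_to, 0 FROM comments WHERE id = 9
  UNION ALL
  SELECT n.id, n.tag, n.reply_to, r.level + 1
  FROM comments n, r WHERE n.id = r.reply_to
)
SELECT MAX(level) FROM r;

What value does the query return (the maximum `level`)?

Base: id=9 (c12), reply_to=6, level 0.
Iteration 1: join on id=6 -> c23 (id 6, reply_to=2, level 1).
Iteration 2: join on id=2 -> c33 (id 2, reply_to=1, level 2).
Iteration 3: join on id=1 -> c7 (id 1, reply_to=NULL, level 3).
Iteration 4: reply_to is NULL; no match; recursion stops.
level values: 0, 1, 2, 3; the maximum is 3.

3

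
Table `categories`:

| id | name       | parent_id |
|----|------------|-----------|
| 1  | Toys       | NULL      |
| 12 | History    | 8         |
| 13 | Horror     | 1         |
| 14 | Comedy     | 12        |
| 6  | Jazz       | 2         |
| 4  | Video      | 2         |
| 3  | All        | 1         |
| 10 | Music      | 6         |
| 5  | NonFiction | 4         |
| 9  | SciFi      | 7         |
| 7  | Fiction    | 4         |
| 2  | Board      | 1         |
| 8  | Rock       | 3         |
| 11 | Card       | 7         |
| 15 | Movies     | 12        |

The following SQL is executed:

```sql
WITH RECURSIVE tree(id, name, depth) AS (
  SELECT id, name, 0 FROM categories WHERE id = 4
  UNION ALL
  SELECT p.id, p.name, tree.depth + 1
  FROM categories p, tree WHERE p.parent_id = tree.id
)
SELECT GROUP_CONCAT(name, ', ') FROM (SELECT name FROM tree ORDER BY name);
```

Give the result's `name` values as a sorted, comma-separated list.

Base: id=4 (Video) at depth 0.
Iteration 1: rows with parent_id in {4} -> NonFiction (id 5, depth 1), Fiction (id 7, depth 1).
Iteration 2: rows with parent_id in {5,7} -> SciFi (id 9, depth 2), Card (id 11, depth 2).
Iteration 3: no rows with parent_id in {9,11}; recursion stops.

Card, Fiction, NonFiction, SciFi, Video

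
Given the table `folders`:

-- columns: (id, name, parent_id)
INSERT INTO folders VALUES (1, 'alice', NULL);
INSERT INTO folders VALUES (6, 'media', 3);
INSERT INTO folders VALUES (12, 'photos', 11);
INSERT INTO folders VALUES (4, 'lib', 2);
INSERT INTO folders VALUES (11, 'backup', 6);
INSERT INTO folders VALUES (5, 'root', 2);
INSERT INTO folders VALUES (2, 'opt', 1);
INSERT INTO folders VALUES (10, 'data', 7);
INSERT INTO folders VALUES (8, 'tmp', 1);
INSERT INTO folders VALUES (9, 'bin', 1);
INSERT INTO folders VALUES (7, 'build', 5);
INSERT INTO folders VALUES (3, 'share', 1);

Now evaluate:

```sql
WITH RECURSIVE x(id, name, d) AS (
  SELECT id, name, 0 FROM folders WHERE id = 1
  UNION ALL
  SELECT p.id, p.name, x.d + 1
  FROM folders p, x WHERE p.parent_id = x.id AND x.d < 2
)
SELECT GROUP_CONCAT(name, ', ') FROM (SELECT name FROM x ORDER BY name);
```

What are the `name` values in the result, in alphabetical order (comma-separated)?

alice, bin, lib, media, opt, root, share, tmp

Base: id=1 (alice) at d 0.
Iteration 1: rows with parent_id in {1} -> opt (id 2, d 1), share (id 3, d 1), tmp (id 8, d 1), bin (id 9, d 1).
Iteration 2: rows with parent_id in {2,3,8,9} -> lib (id 4, d 2), root (id 5, d 2), media (id 6, d 2).
Iteration 3: d < 2 fails for all current rows; recursion stops.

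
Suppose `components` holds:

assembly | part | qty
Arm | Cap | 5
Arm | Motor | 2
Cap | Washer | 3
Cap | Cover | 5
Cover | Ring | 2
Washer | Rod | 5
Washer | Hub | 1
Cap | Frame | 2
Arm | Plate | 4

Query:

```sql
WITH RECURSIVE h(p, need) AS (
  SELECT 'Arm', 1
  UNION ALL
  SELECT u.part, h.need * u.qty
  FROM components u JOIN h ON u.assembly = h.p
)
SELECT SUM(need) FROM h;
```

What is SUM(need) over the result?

Base: (Arm, need=1).
Iteration 1: components of {Arm} -> Cap = 1*5 = 5, Motor = 1*2 = 2, Plate = 1*4 = 4.
Iteration 2: components of {Cap,Motor,Plate} -> Cover = 5*5 = 25, Frame = 5*2 = 10, Washer = 5*3 = 15.
Iteration 3: components of {Cover,Frame,Washer} -> Hub = 15*1 = 15, Ring = 25*2 = 50, Rod = 15*5 = 75.
Iteration 4: no further components; recursion stops.
SUM(need) = 1 + 5 + 2 + 4 + 15 + 25 + 10 + 75 + 15 + 50 = 202.

202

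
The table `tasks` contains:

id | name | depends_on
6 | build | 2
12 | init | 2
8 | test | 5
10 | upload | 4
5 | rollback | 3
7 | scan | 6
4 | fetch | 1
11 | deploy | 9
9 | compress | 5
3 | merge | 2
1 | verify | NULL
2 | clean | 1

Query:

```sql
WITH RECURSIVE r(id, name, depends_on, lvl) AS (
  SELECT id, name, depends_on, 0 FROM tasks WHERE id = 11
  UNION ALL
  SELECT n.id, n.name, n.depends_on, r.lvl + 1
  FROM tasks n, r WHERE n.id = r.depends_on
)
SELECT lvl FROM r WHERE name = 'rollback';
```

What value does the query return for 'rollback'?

2

Base: id=11 (deploy), depends_on=9, lvl 0.
Iteration 1: join on id=9 -> compress (id 9, depends_on=5, lvl 1).
Iteration 2: join on id=5 -> rollback (id 5, depends_on=3, lvl 2).
Iteration 3: join on id=3 -> merge (id 3, depends_on=2, lvl 3).
Iteration 4: join on id=2 -> clean (id 2, depends_on=1, lvl 4).
Iteration 5: join on id=1 -> verify (id 1, depends_on=NULL, lvl 5).
Iteration 6: depends_on is NULL; no match; recursion stops.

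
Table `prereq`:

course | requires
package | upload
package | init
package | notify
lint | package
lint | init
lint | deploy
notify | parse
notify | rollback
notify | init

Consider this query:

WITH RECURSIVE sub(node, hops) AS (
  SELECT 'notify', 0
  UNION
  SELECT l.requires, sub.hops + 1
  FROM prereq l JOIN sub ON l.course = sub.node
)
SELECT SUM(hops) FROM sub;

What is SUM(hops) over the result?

Base: (notify, hops=0).
Iteration 1: edges from {notify} -> (init, hops=1), (parse, hops=1), (rollback, hops=1).
Iteration 2: no outgoing edges from {init,parse,rollback}; recursion stops.
SUM(hops) = 0 + 1 + 1 + 1 = 3.

3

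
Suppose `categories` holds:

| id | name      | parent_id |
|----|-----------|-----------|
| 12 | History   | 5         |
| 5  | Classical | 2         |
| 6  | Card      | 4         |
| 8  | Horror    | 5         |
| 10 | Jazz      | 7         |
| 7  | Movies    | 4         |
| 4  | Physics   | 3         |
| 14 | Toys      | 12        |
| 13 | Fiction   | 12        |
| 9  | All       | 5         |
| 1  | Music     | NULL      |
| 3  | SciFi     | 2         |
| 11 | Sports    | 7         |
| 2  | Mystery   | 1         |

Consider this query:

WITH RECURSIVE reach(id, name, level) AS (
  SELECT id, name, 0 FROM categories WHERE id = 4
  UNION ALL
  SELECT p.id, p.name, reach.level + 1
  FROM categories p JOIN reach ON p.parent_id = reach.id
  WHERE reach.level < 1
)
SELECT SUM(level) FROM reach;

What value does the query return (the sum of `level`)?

Base: id=4 (Physics) at level 0.
Iteration 1: rows with parent_id in {4} -> Card (id 6, level 1), Movies (id 7, level 1).
Iteration 2: level < 1 fails for all current rows; recursion stops.
SUM(level) = 0 + 1 + 1 = 2.

2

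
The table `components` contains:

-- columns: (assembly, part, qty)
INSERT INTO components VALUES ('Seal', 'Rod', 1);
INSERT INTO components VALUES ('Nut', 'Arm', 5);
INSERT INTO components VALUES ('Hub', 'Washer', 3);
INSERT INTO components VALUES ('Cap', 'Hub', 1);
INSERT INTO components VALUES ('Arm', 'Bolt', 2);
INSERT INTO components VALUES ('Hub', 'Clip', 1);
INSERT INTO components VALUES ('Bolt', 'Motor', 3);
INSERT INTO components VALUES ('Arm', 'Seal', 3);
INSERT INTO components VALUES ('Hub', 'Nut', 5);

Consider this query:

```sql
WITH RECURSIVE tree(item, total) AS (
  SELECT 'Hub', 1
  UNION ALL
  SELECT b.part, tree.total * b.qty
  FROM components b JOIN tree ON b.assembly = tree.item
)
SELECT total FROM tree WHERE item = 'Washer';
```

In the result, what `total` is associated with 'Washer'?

Base: (Hub, total=1).
Iteration 1: components of {Hub} -> Clip = 1*1 = 1, Nut = 1*5 = 5, Washer = 1*3 = 3.
Iteration 2: components of {Clip,Nut,Washer} -> Arm = 5*5 = 25.
Iteration 3: components of {Arm} -> Bolt = 25*2 = 50, Seal = 25*3 = 75.
Iteration 4: components of {Bolt,Seal} -> Motor = 50*3 = 150, Rod = 75*1 = 75.
Iteration 5: no further components; recursion stops.

3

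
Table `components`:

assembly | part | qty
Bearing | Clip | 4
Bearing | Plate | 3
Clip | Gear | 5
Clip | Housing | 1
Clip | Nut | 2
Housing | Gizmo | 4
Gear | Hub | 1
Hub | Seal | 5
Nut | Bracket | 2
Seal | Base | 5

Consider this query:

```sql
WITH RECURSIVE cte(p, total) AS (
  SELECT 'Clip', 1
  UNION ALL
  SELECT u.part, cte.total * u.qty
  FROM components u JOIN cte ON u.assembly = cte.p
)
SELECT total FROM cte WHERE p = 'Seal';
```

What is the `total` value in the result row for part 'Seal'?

Base: (Clip, total=1).
Iteration 1: components of {Clip} -> Gear = 1*5 = 5, Housing = 1*1 = 1, Nut = 1*2 = 2.
Iteration 2: components of {Gear,Housing,Nut} -> Bracket = 2*2 = 4, Gizmo = 1*4 = 4, Hub = 5*1 = 5.
Iteration 3: components of {Bracket,Gizmo,Hub} -> Seal = 5*5 = 25.
Iteration 4: components of {Seal} -> Base = 25*5 = 125.
Iteration 5: no further components; recursion stops.

25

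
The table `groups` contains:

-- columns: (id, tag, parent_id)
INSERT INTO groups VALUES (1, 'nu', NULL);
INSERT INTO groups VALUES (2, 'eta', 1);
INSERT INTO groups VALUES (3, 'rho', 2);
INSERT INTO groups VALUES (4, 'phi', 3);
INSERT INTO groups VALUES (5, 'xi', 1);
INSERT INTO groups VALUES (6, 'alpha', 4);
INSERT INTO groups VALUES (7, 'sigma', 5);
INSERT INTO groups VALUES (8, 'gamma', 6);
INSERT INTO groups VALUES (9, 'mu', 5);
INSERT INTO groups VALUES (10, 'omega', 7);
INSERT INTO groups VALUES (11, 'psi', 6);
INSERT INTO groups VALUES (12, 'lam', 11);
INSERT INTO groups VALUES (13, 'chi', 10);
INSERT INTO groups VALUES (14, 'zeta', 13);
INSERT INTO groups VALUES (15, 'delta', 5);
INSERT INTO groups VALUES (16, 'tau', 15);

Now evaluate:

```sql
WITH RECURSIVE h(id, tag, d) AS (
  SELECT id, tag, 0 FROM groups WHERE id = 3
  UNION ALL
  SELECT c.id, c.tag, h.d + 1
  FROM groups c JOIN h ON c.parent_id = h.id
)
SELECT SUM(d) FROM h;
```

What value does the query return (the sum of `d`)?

Base: id=3 (rho) at d 0.
Iteration 1: rows with parent_id in {3} -> phi (id 4, d 1).
Iteration 2: rows with parent_id in {4} -> alpha (id 6, d 2).
Iteration 3: rows with parent_id in {6} -> gamma (id 8, d 3), psi (id 11, d 3).
Iteration 4: rows with parent_id in {8,11} -> lam (id 12, d 4).
Iteration 5: no rows with parent_id in {12}; recursion stops.
SUM(d) = 0 + 1 + 2 + 3 + 3 + 4 = 13.

13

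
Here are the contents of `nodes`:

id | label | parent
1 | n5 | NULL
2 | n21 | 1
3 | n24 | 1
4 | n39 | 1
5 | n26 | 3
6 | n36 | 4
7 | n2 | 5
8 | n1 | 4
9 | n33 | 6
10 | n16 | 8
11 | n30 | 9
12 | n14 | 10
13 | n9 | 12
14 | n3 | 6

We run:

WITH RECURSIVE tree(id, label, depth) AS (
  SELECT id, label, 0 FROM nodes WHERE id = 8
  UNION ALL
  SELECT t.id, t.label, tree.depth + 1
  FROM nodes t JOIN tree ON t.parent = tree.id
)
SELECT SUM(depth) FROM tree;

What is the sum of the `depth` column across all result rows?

6

Base: id=8 (n1) at depth 0.
Iteration 1: rows with parent in {8} -> n16 (id 10, depth 1).
Iteration 2: rows with parent in {10} -> n14 (id 12, depth 2).
Iteration 3: rows with parent in {12} -> n9 (id 13, depth 3).
Iteration 4: no rows with parent in {13}; recursion stops.
SUM(depth) = 0 + 1 + 2 + 3 = 6.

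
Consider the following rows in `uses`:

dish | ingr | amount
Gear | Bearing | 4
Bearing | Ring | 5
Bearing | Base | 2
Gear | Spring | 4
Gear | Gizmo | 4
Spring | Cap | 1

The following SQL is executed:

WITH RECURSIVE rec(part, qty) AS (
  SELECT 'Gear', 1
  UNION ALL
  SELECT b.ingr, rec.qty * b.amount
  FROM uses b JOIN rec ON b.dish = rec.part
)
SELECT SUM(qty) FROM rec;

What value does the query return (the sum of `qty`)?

Base: (Gear, qty=1).
Iteration 1: components of {Gear} -> Bearing = 1*4 = 4, Gizmo = 1*4 = 4, Spring = 1*4 = 4.
Iteration 2: components of {Bearing,Gizmo,Spring} -> Base = 4*2 = 8, Cap = 4*1 = 4, Ring = 4*5 = 20.
Iteration 3: no further components; recursion stops.
SUM(qty) = 1 + 4 + 4 + 4 + 20 + 8 + 4 = 45.

45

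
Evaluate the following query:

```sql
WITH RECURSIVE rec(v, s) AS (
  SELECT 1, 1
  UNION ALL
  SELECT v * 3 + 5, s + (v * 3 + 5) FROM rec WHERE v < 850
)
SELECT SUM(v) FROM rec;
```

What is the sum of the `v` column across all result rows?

3808

Base: v=1, s=1.
Iteration 1: 1 < 850 holds -> v = 1 * 3 + 5 = 8, s = 1 + 8 = 9.
Iteration 2: 8 < 850 holds -> v = 8 * 3 + 5 = 29, s = 9 + 29 = 38.
Iteration 3: 29 < 850 holds -> v = 29 * 3 + 5 = 92, s = 38 + 92 = 130.
Iteration 4: 92 < 850 holds -> v = 92 * 3 + 5 = 281, s = 130 + 281 = 411.
Iteration 5: 281 < 850 holds -> v = 281 * 3 + 5 = 848, s = 411 + 848 = 1259.
Iteration 6: 848 < 850 holds -> v = 848 * 3 + 5 = 2549, s = 1259 + 2549 = 3808.
Iteration 7: 2549 < 850 fails; recursion stops.
SUM(v) = 1 + 8 + 29 + 92 + 281 + 848 + 2549 = 3808.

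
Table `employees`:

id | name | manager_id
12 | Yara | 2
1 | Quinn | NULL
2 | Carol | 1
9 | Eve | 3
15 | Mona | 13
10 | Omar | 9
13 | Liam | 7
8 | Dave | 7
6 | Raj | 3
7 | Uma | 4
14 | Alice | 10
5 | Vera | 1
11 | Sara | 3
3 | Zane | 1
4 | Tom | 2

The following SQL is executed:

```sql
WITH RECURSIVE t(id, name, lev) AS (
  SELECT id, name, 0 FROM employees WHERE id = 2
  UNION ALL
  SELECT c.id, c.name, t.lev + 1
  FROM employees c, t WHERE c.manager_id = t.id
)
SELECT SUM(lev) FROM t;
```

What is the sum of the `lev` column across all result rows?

14

Base: id=2 (Carol) at lev 0.
Iteration 1: rows with manager_id in {2} -> Tom (id 4, lev 1), Yara (id 12, lev 1).
Iteration 2: rows with manager_id in {4,12} -> Uma (id 7, lev 2).
Iteration 3: rows with manager_id in {7} -> Dave (id 8, lev 3), Liam (id 13, lev 3).
Iteration 4: rows with manager_id in {8,13} -> Mona (id 15, lev 4).
Iteration 5: no rows with manager_id in {15}; recursion stops.
SUM(lev) = 0 + 1 + 1 + 2 + 3 + 3 + 4 = 14.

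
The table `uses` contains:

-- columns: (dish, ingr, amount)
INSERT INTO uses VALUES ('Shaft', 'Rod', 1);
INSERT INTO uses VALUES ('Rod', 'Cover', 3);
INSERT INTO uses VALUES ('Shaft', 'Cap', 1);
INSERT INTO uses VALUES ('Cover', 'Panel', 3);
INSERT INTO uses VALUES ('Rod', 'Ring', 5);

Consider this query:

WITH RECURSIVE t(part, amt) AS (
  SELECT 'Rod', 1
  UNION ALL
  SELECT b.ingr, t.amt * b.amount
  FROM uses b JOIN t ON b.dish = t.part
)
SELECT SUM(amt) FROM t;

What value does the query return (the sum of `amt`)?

18

Base: (Rod, amt=1).
Iteration 1: components of {Rod} -> Cover = 1*3 = 3, Ring = 1*5 = 5.
Iteration 2: components of {Cover,Ring} -> Panel = 3*3 = 9.
Iteration 3: no further components; recursion stops.
SUM(amt) = 1 + 3 + 5 + 9 = 18.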